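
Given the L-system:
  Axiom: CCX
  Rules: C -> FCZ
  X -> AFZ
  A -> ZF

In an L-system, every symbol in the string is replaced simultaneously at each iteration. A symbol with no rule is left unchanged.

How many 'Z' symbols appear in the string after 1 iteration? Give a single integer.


Answer: 3

Derivation:
Step 0: CCX  (0 'Z')
Step 1: FCZFCZAFZ  (3 'Z')


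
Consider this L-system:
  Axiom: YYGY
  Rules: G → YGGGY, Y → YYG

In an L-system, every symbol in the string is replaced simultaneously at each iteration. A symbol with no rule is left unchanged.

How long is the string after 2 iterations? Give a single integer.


Step 0: length = 4
Step 1: length = 14
Step 2: length = 54

Answer: 54


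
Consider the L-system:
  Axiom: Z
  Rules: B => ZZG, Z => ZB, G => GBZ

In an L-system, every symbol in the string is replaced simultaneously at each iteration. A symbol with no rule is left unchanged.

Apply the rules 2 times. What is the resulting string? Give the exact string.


Answer: ZBZZG

Derivation:
Step 0: Z
Step 1: ZB
Step 2: ZBZZG


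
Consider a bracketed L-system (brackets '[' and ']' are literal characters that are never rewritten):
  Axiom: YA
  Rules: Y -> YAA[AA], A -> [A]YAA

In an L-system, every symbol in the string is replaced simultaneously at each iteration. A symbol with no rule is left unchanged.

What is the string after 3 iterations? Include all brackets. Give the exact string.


Answer: YAA[AA][A]YAA[A]YAA[[A]YAA[A]YAA][[A]YAA]YAA[AA][A]YAA[A]YAA[[A]YAA]YAA[AA][A]YAA[A]YAA[[[A]YAA]YAA[AA][A]YAA[A]YAA[[A]YAA]YAA[AA][A]YAA[A]YAA][[[A]YAA]YAA[AA][A]YAA[A]YAA]YAA[AA][A]YAA[A]YAA[[A]YAA[A]YAA][[A]YAA]YAA[AA][A]YAA[A]YAA[[A]YAA]YAA[AA][A]YAA[A]YAA

Derivation:
Step 0: YA
Step 1: YAA[AA][A]YAA
Step 2: YAA[AA][A]YAA[A]YAA[[A]YAA[A]YAA][[A]YAA]YAA[AA][A]YAA[A]YAA
Step 3: YAA[AA][A]YAA[A]YAA[[A]YAA[A]YAA][[A]YAA]YAA[AA][A]YAA[A]YAA[[A]YAA]YAA[AA][A]YAA[A]YAA[[[A]YAA]YAA[AA][A]YAA[A]YAA[[A]YAA]YAA[AA][A]YAA[A]YAA][[[A]YAA]YAA[AA][A]YAA[A]YAA]YAA[AA][A]YAA[A]YAA[[A]YAA[A]YAA][[A]YAA]YAA[AA][A]YAA[A]YAA[[A]YAA]YAA[AA][A]YAA[A]YAA


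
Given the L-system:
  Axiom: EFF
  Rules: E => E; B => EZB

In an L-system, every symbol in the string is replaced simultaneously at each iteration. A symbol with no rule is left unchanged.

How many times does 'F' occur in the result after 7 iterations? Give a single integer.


Answer: 2

Derivation:
Step 0: EFF  (2 'F')
Step 1: EFF  (2 'F')
Step 2: EFF  (2 'F')
Step 3: EFF  (2 'F')
Step 4: EFF  (2 'F')
Step 5: EFF  (2 'F')
Step 6: EFF  (2 'F')
Step 7: EFF  (2 'F')


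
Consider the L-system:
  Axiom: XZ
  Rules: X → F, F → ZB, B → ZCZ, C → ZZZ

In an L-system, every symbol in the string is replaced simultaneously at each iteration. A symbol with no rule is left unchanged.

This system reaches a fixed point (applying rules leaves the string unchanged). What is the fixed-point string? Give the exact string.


Answer: ZZZZZZZ

Derivation:
Step 0: XZ
Step 1: FZ
Step 2: ZBZ
Step 3: ZZCZZ
Step 4: ZZZZZZZ
Step 5: ZZZZZZZ  (unchanged — fixed point at step 4)


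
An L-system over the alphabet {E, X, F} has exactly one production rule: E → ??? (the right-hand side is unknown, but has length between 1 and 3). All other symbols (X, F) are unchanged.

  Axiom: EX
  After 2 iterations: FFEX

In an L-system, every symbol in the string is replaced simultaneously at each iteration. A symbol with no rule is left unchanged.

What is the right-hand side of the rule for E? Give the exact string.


Answer: FE

Derivation:
Trying E → FE:
  Step 0: EX
  Step 1: FEX
  Step 2: FFEX
Matches the given result.


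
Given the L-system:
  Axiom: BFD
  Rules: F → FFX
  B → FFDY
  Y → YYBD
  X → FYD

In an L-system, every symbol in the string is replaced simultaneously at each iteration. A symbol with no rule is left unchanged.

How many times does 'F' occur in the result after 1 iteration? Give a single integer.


Answer: 4

Derivation:
Step 0: BFD  (1 'F')
Step 1: FFDYFFXD  (4 'F')


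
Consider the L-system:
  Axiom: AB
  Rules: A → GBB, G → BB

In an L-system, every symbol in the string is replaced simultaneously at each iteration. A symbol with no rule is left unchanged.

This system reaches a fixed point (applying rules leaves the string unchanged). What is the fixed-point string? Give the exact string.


Answer: BBBBB

Derivation:
Step 0: AB
Step 1: GBBB
Step 2: BBBBB
Step 3: BBBBB  (unchanged — fixed point at step 2)


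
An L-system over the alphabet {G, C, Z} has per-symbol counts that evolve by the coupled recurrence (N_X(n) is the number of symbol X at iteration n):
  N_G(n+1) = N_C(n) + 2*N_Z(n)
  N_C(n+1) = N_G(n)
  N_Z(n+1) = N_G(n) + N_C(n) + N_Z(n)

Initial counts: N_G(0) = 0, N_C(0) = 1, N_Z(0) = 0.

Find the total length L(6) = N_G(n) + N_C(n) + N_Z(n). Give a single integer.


Step 0: N_G=0, N_C=1, N_Z=0, L=1
Step 1: N_G=1, N_C=0, N_Z=1, L=2
Step 2: N_G=2, N_C=1, N_Z=2, L=5
Step 3: N_G=5, N_C=2, N_Z=5, L=12
Step 4: N_G=12, N_C=5, N_Z=12, L=29
Step 5: N_G=29, N_C=12, N_Z=29, L=70
Step 6: N_G=70, N_C=29, N_Z=70, L=169

Answer: 169


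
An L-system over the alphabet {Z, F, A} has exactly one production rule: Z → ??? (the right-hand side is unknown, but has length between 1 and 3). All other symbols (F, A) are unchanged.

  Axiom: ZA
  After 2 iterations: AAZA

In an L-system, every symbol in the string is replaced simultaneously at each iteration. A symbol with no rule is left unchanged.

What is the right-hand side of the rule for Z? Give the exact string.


Answer: AZ

Derivation:
Trying Z → AZ:
  Step 0: ZA
  Step 1: AZA
  Step 2: AAZA
Matches the given result.


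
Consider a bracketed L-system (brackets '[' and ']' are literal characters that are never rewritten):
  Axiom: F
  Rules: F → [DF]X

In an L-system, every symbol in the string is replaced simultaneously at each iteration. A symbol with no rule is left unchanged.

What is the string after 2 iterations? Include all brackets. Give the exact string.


Step 0: F
Step 1: [DF]X
Step 2: [D[DF]X]X

Answer: [D[DF]X]X


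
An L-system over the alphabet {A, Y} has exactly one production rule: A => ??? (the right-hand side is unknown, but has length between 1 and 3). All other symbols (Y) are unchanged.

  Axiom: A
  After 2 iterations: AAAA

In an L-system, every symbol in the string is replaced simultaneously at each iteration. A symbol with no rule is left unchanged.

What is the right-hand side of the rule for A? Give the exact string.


Trying A => AA:
  Step 0: A
  Step 1: AA
  Step 2: AAAA
Matches the given result.

Answer: AA


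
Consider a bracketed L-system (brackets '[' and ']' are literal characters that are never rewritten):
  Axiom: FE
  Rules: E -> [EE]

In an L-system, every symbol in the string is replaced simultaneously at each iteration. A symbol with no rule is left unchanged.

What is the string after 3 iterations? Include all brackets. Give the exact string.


Step 0: FE
Step 1: F[EE]
Step 2: F[[EE][EE]]
Step 3: F[[[EE][EE]][[EE][EE]]]

Answer: F[[[EE][EE]][[EE][EE]]]


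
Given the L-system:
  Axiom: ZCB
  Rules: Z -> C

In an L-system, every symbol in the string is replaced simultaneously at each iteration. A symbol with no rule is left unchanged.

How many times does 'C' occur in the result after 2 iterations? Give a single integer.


Step 0: ZCB  (1 'C')
Step 1: CCB  (2 'C')
Step 2: CCB  (2 'C')

Answer: 2


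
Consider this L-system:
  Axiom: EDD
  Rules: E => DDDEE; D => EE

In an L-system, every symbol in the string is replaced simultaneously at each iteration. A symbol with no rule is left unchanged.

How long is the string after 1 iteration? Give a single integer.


Step 0: length = 3
Step 1: length = 9

Answer: 9


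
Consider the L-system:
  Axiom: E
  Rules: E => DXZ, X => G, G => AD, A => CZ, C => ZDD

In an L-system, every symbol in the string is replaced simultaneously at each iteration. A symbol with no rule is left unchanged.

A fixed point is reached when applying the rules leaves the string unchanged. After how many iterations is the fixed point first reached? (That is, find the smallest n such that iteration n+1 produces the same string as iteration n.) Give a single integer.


Step 0: E
Step 1: DXZ
Step 2: DGZ
Step 3: DADZ
Step 4: DCZDZ
Step 5: DZDDZDZ
Step 6: DZDDZDZ  (unchanged — fixed point at step 5)

Answer: 5


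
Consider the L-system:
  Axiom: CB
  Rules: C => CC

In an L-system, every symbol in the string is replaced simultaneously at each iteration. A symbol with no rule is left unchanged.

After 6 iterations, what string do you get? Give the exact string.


Answer: CCCCCCCCCCCCCCCCCCCCCCCCCCCCCCCCCCCCCCCCCCCCCCCCCCCCCCCCCCCCCCCCB

Derivation:
Step 0: CB
Step 1: CCB
Step 2: CCCCB
Step 3: CCCCCCCCB
Step 4: CCCCCCCCCCCCCCCCB
Step 5: CCCCCCCCCCCCCCCCCCCCCCCCCCCCCCCCB
Step 6: CCCCCCCCCCCCCCCCCCCCCCCCCCCCCCCCCCCCCCCCCCCCCCCCCCCCCCCCCCCCCCCCB


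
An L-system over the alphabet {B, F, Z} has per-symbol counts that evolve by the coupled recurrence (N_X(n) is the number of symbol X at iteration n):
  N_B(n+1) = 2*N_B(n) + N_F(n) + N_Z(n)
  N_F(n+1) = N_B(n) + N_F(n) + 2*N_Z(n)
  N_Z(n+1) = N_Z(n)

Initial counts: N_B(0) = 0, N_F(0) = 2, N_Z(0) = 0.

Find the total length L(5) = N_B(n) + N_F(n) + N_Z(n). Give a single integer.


Answer: 178

Derivation:
Step 0: N_B=0, N_F=2, N_Z=0, L=2
Step 1: N_B=2, N_F=2, N_Z=0, L=4
Step 2: N_B=6, N_F=4, N_Z=0, L=10
Step 3: N_B=16, N_F=10, N_Z=0, L=26
Step 4: N_B=42, N_F=26, N_Z=0, L=68
Step 5: N_B=110, N_F=68, N_Z=0, L=178


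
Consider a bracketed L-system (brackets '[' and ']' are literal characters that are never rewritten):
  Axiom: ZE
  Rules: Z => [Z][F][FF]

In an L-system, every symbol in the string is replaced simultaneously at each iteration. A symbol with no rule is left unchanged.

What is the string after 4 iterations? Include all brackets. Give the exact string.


Answer: [[[[Z][F][FF]][F][FF]][F][FF]][F][FF]E

Derivation:
Step 0: ZE
Step 1: [Z][F][FF]E
Step 2: [[Z][F][FF]][F][FF]E
Step 3: [[[Z][F][FF]][F][FF]][F][FF]E
Step 4: [[[[Z][F][FF]][F][FF]][F][FF]][F][FF]E


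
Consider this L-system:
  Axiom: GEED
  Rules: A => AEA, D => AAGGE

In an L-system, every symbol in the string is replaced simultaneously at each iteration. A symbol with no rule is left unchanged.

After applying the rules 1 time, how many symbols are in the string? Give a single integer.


Step 0: length = 4
Step 1: length = 8

Answer: 8


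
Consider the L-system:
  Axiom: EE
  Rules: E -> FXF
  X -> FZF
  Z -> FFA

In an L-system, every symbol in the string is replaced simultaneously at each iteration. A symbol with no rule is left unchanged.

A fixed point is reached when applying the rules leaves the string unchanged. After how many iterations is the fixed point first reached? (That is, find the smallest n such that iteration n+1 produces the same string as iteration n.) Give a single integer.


Step 0: EE
Step 1: FXFFXF
Step 2: FFZFFFFZFF
Step 3: FFFFAFFFFFFAFF
Step 4: FFFFAFFFFFFAFF  (unchanged — fixed point at step 3)

Answer: 3


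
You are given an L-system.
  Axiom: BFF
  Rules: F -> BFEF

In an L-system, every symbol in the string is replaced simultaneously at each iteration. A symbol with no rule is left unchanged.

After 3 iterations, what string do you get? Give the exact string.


Answer: BBBBFEFEBFEFEBBFEFEBFEFBBBFEFEBFEFEBBFEFEBFEF

Derivation:
Step 0: BFF
Step 1: BBFEFBFEF
Step 2: BBBFEFEBFEFBBFEFEBFEF
Step 3: BBBBFEFEBFEFEBBFEFEBFEFBBBFEFEBFEFEBBFEFEBFEF


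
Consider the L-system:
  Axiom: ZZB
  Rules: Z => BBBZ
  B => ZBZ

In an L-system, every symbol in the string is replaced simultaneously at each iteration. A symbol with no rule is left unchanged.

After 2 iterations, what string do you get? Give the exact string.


Answer: ZBZZBZZBZBBBZZBZZBZZBZBBBZBBBZZBZBBBZ

Derivation:
Step 0: ZZB
Step 1: BBBZBBBZZBZ
Step 2: ZBZZBZZBZBBBZZBZZBZZBZBBBZBBBZZBZBBBZ


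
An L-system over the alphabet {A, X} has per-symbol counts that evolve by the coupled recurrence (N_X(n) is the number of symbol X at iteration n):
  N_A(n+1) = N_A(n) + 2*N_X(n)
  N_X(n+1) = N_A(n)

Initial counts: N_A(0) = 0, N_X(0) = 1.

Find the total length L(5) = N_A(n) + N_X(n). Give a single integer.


Step 0: N_A=0, N_X=1, L=1
Step 1: N_A=2, N_X=0, L=2
Step 2: N_A=2, N_X=2, L=4
Step 3: N_A=6, N_X=2, L=8
Step 4: N_A=10, N_X=6, L=16
Step 5: N_A=22, N_X=10, L=32

Answer: 32


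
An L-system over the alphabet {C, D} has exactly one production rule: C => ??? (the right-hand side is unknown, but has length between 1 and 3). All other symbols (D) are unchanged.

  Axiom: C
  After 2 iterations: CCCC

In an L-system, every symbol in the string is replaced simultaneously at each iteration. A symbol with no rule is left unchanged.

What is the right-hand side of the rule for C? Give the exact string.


Answer: CC

Derivation:
Trying C => CC:
  Step 0: C
  Step 1: CC
  Step 2: CCCC
Matches the given result.


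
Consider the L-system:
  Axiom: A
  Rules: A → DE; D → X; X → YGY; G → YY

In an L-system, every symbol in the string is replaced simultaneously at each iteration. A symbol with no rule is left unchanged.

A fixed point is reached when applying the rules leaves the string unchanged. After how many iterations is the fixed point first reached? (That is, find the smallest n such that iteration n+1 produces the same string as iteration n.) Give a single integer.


Answer: 4

Derivation:
Step 0: A
Step 1: DE
Step 2: XE
Step 3: YGYE
Step 4: YYYYE
Step 5: YYYYE  (unchanged — fixed point at step 4)


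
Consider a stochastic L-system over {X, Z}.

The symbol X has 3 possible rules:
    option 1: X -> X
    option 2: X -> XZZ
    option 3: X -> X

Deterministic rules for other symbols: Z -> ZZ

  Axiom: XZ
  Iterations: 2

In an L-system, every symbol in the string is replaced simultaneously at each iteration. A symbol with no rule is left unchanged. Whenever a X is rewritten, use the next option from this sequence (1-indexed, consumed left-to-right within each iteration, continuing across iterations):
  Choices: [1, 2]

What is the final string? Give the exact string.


Answer: XZZZZZZ

Derivation:
Step 0: XZ
Step 1: XZZ  (used choices [1])
Step 2: XZZZZZZ  (used choices [2])


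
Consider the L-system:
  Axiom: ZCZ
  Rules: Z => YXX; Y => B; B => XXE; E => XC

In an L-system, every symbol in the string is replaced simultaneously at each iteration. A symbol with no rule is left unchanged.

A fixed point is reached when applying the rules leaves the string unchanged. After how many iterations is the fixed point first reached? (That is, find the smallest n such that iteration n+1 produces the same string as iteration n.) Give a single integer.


Step 0: ZCZ
Step 1: YXXCYXX
Step 2: BXXCBXX
Step 3: XXEXXCXXEXX
Step 4: XXXCXXCXXXCXX
Step 5: XXXCXXCXXXCXX  (unchanged — fixed point at step 4)

Answer: 4


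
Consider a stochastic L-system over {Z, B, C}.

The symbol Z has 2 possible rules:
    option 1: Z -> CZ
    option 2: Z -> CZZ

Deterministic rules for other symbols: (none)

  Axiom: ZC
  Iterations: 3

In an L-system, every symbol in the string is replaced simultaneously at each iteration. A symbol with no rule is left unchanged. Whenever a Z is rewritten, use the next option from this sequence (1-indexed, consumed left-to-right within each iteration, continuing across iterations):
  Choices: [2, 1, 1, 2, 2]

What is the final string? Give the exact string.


Answer: CCCZZCCZZC

Derivation:
Step 0: ZC
Step 1: CZZC  (used choices [2])
Step 2: CCZCZC  (used choices [1, 1])
Step 3: CCCZZCCZZC  (used choices [2, 2])


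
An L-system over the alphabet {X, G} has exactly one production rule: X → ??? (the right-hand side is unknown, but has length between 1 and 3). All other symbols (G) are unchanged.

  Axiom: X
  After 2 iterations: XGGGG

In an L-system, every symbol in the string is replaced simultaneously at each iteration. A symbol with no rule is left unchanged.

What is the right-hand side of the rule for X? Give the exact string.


Answer: XGG

Derivation:
Trying X → XGG:
  Step 0: X
  Step 1: XGG
  Step 2: XGGGG
Matches the given result.


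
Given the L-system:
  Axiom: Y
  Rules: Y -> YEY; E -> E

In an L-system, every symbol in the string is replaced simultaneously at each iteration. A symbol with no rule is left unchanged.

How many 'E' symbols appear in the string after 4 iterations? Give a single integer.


Answer: 15

Derivation:
Step 0: Y  (0 'E')
Step 1: YEY  (1 'E')
Step 2: YEYEYEY  (3 'E')
Step 3: YEYEYEYEYEYEYEY  (7 'E')
Step 4: YEYEYEYEYEYEYEYEYEYEYEYEYEYEYEY  (15 'E')


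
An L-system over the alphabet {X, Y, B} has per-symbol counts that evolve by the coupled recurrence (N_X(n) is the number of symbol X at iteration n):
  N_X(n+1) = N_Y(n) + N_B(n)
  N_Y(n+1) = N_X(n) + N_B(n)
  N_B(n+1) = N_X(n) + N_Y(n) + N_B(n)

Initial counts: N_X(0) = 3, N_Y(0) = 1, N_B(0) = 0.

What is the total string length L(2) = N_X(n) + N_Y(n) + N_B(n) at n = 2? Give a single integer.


Step 0: N_X=3, N_Y=1, N_B=0, L=4
Step 1: N_X=1, N_Y=3, N_B=4, L=8
Step 2: N_X=7, N_Y=5, N_B=8, L=20

Answer: 20


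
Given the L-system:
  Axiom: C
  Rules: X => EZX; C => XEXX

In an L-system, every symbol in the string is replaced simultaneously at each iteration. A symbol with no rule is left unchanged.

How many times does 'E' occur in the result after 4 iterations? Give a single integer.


Step 0: C  (0 'E')
Step 1: XEXX  (1 'E')
Step 2: EZXEEZXEZX  (4 'E')
Step 3: EZEZXEEZEZXEZEZX  (7 'E')
Step 4: EZEZEZXEEZEZEZXEZEZEZX  (10 'E')

Answer: 10


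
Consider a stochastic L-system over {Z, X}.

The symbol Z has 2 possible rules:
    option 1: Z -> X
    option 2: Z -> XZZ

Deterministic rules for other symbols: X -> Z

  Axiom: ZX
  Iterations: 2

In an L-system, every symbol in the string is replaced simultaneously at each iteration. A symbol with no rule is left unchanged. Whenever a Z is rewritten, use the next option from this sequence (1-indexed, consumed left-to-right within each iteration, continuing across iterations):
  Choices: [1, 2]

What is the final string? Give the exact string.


Step 0: ZX
Step 1: XZ  (used choices [1])
Step 2: ZXZZ  (used choices [2])

Answer: ZXZZ


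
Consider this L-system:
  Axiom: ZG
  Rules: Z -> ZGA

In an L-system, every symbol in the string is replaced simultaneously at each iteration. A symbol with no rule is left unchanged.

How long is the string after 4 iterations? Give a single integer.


Step 0: length = 2
Step 1: length = 4
Step 2: length = 6
Step 3: length = 8
Step 4: length = 10

Answer: 10


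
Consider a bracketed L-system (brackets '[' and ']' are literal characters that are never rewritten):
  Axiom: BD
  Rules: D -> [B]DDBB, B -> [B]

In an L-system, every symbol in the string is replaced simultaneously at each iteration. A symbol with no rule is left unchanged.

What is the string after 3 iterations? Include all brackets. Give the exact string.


Step 0: BD
Step 1: [B][B]DDBB
Step 2: [[B]][[B]][B]DDBB[B]DDBB[B][B]
Step 3: [[[B]]][[[B]]][[B]][B]DDBB[B]DDBB[B][B][[B]][B]DDBB[B]DDBB[B][B][[B]][[B]]

Answer: [[[B]]][[[B]]][[B]][B]DDBB[B]DDBB[B][B][[B]][B]DDBB[B]DDBB[B][B][[B]][[B]]


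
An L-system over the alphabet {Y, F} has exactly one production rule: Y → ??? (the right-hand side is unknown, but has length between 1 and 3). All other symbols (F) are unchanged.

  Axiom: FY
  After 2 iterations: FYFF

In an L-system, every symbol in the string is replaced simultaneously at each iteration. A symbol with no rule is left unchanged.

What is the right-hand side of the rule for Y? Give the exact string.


Answer: YF

Derivation:
Trying Y → YF:
  Step 0: FY
  Step 1: FYF
  Step 2: FYFF
Matches the given result.


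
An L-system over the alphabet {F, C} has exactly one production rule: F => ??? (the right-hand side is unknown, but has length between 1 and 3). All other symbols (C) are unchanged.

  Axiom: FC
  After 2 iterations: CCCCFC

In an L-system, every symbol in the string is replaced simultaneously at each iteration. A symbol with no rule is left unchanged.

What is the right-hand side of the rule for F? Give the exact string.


Answer: CCF

Derivation:
Trying F => CCF:
  Step 0: FC
  Step 1: CCFC
  Step 2: CCCCFC
Matches the given result.


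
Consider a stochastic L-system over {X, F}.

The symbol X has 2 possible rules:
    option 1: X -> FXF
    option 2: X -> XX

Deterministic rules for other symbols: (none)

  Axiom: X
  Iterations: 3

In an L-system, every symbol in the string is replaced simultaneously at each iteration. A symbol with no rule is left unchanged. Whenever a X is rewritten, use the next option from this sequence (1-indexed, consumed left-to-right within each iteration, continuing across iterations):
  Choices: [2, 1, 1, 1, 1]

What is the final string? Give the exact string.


Step 0: X
Step 1: XX  (used choices [2])
Step 2: FXFFXF  (used choices [1, 1])
Step 3: FFXFFFFXFF  (used choices [1, 1])

Answer: FFXFFFFXFF


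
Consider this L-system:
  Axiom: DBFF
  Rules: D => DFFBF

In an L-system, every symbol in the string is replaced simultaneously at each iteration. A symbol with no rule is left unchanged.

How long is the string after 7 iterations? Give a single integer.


Step 0: length = 4
Step 1: length = 8
Step 2: length = 12
Step 3: length = 16
Step 4: length = 20
Step 5: length = 24
Step 6: length = 28
Step 7: length = 32

Answer: 32


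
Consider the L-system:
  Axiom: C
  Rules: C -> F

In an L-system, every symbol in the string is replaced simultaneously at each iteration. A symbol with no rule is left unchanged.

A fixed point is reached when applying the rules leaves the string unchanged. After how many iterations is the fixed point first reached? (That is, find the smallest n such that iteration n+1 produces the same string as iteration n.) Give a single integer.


Answer: 1

Derivation:
Step 0: C
Step 1: F
Step 2: F  (unchanged — fixed point at step 1)


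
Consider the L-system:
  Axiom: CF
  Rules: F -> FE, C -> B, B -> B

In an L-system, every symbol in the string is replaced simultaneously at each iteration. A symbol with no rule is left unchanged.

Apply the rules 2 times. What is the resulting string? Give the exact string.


Step 0: CF
Step 1: BFE
Step 2: BFEE

Answer: BFEE


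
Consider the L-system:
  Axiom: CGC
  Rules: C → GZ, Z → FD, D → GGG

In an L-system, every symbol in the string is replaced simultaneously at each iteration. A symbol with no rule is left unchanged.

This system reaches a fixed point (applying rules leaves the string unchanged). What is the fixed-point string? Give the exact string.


Answer: GFGGGGGFGGG

Derivation:
Step 0: CGC
Step 1: GZGGZ
Step 2: GFDGGFD
Step 3: GFGGGGGFGGG
Step 4: GFGGGGGFGGG  (unchanged — fixed point at step 3)


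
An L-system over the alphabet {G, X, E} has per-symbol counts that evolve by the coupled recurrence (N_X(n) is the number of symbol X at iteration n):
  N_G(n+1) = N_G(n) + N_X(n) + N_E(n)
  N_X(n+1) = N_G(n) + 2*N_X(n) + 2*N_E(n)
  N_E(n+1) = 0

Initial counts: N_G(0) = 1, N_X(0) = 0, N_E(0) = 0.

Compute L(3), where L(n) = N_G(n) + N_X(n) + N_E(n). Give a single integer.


Answer: 13

Derivation:
Step 0: N_G=1, N_X=0, N_E=0, L=1
Step 1: N_G=1, N_X=1, N_E=0, L=2
Step 2: N_G=2, N_X=3, N_E=0, L=5
Step 3: N_G=5, N_X=8, N_E=0, L=13


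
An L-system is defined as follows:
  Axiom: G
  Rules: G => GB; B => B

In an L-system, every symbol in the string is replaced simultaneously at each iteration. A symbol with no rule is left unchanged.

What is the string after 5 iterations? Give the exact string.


Step 0: G
Step 1: GB
Step 2: GBB
Step 3: GBBB
Step 4: GBBBB
Step 5: GBBBBB

Answer: GBBBBB


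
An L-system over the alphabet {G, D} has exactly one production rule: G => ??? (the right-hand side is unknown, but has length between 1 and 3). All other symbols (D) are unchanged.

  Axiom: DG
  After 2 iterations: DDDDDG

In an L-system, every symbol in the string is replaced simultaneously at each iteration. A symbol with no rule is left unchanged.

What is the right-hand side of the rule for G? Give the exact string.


Answer: DDG

Derivation:
Trying G => DDG:
  Step 0: DG
  Step 1: DDDG
  Step 2: DDDDDG
Matches the given result.


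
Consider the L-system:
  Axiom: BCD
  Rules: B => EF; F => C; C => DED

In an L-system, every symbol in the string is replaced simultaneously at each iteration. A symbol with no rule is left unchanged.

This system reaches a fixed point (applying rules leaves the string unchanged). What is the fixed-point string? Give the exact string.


Answer: EDEDDEDD

Derivation:
Step 0: BCD
Step 1: EFDEDD
Step 2: ECDEDD
Step 3: EDEDDEDD
Step 4: EDEDDEDD  (unchanged — fixed point at step 3)


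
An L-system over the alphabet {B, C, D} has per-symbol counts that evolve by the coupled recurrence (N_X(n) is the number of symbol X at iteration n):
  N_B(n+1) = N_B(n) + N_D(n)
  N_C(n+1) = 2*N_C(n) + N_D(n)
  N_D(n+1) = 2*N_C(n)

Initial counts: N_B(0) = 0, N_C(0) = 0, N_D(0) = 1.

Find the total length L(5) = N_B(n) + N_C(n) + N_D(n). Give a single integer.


Answer: 95

Derivation:
Step 0: N_B=0, N_C=0, N_D=1, L=1
Step 1: N_B=1, N_C=1, N_D=0, L=2
Step 2: N_B=1, N_C=2, N_D=2, L=5
Step 3: N_B=3, N_C=6, N_D=4, L=13
Step 4: N_B=7, N_C=16, N_D=12, L=35
Step 5: N_B=19, N_C=44, N_D=32, L=95


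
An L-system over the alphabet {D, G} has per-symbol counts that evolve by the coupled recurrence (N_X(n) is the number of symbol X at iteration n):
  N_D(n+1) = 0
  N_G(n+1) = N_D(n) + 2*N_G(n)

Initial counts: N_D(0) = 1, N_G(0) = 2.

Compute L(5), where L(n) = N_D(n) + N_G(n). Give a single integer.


Answer: 80

Derivation:
Step 0: N_D=1, N_G=2, L=3
Step 1: N_D=0, N_G=5, L=5
Step 2: N_D=0, N_G=10, L=10
Step 3: N_D=0, N_G=20, L=20
Step 4: N_D=0, N_G=40, L=40
Step 5: N_D=0, N_G=80, L=80


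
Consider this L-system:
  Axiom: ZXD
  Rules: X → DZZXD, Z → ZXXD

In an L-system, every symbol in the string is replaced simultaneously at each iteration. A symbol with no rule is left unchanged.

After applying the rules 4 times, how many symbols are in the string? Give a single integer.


Answer: 283

Derivation:
Step 0: length = 3
Step 1: length = 10
Step 2: length = 31
Step 3: length = 94
Step 4: length = 283


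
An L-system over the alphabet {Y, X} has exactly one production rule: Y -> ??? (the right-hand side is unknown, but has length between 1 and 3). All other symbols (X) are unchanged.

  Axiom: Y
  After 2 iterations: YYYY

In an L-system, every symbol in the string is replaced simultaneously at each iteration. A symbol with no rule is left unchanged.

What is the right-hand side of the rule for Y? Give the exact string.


Answer: YY

Derivation:
Trying Y -> YY:
  Step 0: Y
  Step 1: YY
  Step 2: YYYY
Matches the given result.


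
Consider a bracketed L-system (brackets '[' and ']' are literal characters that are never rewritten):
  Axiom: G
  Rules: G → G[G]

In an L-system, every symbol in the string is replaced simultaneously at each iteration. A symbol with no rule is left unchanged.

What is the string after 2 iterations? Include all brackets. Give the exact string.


Answer: G[G][G[G]]

Derivation:
Step 0: G
Step 1: G[G]
Step 2: G[G][G[G]]


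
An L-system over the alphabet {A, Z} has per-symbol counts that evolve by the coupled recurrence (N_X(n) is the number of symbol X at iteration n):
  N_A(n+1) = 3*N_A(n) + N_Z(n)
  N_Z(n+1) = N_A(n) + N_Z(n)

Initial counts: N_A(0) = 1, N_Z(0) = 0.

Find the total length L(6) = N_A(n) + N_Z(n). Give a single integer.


Answer: 1912

Derivation:
Step 0: N_A=1, N_Z=0, L=1
Step 1: N_A=3, N_Z=1, L=4
Step 2: N_A=10, N_Z=4, L=14
Step 3: N_A=34, N_Z=14, L=48
Step 4: N_A=116, N_Z=48, L=164
Step 5: N_A=396, N_Z=164, L=560
Step 6: N_A=1352, N_Z=560, L=1912


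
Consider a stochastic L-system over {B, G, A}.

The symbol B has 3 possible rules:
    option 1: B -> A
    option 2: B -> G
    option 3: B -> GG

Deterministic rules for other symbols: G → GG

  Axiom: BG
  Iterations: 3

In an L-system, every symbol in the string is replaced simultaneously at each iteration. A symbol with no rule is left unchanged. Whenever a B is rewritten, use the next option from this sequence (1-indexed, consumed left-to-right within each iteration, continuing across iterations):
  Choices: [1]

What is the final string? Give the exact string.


Answer: AGGGGGGGG

Derivation:
Step 0: BG
Step 1: AGG  (used choices [1])
Step 2: AGGGG  (used choices [])
Step 3: AGGGGGGGG  (used choices [])


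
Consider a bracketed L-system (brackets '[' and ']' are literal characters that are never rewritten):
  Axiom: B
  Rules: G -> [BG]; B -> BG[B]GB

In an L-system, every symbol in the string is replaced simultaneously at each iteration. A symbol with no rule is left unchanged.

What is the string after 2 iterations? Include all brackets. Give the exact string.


Step 0: B
Step 1: BG[B]GB
Step 2: BG[B]GB[BG][BG[B]GB][BG]BG[B]GB

Answer: BG[B]GB[BG][BG[B]GB][BG]BG[B]GB


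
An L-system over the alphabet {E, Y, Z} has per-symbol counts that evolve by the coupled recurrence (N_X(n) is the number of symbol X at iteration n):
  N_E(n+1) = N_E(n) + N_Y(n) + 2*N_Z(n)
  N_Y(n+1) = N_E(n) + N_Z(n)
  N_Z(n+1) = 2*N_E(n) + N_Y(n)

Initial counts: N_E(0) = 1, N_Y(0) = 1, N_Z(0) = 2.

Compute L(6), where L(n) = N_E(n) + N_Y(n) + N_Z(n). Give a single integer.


Answer: 3975

Derivation:
Step 0: N_E=1, N_Y=1, N_Z=2, L=4
Step 1: N_E=6, N_Y=3, N_Z=3, L=12
Step 2: N_E=15, N_Y=9, N_Z=15, L=39
Step 3: N_E=54, N_Y=30, N_Z=39, L=123
Step 4: N_E=162, N_Y=93, N_Z=138, L=393
Step 5: N_E=531, N_Y=300, N_Z=417, L=1248
Step 6: N_E=1665, N_Y=948, N_Z=1362, L=3975


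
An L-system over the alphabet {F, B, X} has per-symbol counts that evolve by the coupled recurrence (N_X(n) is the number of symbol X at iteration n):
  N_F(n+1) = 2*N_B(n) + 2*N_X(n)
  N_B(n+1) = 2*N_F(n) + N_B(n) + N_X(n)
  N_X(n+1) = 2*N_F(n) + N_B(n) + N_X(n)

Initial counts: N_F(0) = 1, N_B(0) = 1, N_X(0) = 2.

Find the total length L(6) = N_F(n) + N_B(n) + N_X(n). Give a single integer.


Answer: 16384

Derivation:
Step 0: N_F=1, N_B=1, N_X=2, L=4
Step 1: N_F=6, N_B=5, N_X=5, L=16
Step 2: N_F=20, N_B=22, N_X=22, L=64
Step 3: N_F=88, N_B=84, N_X=84, L=256
Step 4: N_F=336, N_B=344, N_X=344, L=1024
Step 5: N_F=1376, N_B=1360, N_X=1360, L=4096
Step 6: N_F=5440, N_B=5472, N_X=5472, L=16384


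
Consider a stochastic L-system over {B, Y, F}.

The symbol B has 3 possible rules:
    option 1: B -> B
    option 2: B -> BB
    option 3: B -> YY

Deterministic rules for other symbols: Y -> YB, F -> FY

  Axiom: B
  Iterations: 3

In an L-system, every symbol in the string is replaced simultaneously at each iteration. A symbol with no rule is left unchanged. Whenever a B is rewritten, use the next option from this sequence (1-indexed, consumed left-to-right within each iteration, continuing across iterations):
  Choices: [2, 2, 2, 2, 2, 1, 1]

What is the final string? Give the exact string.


Step 0: B
Step 1: BB  (used choices [2])
Step 2: BBBB  (used choices [2, 2])
Step 3: BBBBBB  (used choices [2, 2, 1, 1])

Answer: BBBBBB


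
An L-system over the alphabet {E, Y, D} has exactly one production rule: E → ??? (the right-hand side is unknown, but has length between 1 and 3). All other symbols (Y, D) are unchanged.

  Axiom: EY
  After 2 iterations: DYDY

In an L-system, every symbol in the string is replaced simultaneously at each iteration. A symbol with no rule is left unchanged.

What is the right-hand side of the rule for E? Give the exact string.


Answer: DYD

Derivation:
Trying E → DYD:
  Step 0: EY
  Step 1: DYDY
  Step 2: DYDY
Matches the given result.


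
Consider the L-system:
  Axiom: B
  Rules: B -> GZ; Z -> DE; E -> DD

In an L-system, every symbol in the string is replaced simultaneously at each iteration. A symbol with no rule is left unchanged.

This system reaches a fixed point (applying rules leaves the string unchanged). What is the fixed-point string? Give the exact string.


Answer: GDDD

Derivation:
Step 0: B
Step 1: GZ
Step 2: GDE
Step 3: GDDD
Step 4: GDDD  (unchanged — fixed point at step 3)


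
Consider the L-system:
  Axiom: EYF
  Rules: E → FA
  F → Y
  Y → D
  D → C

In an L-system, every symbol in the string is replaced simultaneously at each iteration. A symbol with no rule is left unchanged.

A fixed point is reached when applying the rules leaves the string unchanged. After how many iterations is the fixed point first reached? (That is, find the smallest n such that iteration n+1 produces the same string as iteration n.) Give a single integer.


Answer: 4

Derivation:
Step 0: EYF
Step 1: FADY
Step 2: YACD
Step 3: DACC
Step 4: CACC
Step 5: CACC  (unchanged — fixed point at step 4)


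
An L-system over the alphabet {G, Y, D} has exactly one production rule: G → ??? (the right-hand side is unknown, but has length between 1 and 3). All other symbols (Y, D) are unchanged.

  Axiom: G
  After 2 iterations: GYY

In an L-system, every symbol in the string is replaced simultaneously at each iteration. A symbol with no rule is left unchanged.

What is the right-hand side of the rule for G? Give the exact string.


Trying G → GY:
  Step 0: G
  Step 1: GY
  Step 2: GYY
Matches the given result.

Answer: GY


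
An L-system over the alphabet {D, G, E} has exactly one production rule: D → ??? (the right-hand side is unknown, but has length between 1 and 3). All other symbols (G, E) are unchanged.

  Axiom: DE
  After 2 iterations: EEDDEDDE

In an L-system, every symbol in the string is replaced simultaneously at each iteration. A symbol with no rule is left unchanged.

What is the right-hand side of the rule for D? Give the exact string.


Answer: EDD

Derivation:
Trying D → EDD:
  Step 0: DE
  Step 1: EDDE
  Step 2: EEDDEDDE
Matches the given result.


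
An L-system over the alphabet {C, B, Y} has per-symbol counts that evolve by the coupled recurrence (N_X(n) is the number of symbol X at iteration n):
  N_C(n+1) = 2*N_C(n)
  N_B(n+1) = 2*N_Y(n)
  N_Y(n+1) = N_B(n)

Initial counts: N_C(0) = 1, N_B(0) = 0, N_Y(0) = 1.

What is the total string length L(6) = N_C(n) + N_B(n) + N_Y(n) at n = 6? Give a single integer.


Answer: 72

Derivation:
Step 0: N_C=1, N_B=0, N_Y=1, L=2
Step 1: N_C=2, N_B=2, N_Y=0, L=4
Step 2: N_C=4, N_B=0, N_Y=2, L=6
Step 3: N_C=8, N_B=4, N_Y=0, L=12
Step 4: N_C=16, N_B=0, N_Y=4, L=20
Step 5: N_C=32, N_B=8, N_Y=0, L=40
Step 6: N_C=64, N_B=0, N_Y=8, L=72


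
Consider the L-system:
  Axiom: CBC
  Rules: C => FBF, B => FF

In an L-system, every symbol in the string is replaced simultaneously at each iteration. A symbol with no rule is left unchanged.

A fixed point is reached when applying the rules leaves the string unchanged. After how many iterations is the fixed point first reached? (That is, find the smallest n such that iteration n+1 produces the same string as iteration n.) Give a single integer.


Step 0: CBC
Step 1: FBFFFFBF
Step 2: FFFFFFFFFF
Step 3: FFFFFFFFFF  (unchanged — fixed point at step 2)

Answer: 2


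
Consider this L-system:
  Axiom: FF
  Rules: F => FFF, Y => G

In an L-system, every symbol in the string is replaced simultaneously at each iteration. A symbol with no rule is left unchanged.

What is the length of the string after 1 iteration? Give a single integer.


Step 0: length = 2
Step 1: length = 6

Answer: 6


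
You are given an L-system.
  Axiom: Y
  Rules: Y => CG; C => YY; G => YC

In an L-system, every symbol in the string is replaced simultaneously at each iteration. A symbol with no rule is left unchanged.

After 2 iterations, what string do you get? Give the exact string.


Answer: YYYC

Derivation:
Step 0: Y
Step 1: CG
Step 2: YYYC


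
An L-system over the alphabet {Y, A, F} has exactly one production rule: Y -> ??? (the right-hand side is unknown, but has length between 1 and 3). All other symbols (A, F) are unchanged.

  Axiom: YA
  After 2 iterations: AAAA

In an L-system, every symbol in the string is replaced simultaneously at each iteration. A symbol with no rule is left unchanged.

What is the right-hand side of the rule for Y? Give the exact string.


Answer: AAA

Derivation:
Trying Y -> AAA:
  Step 0: YA
  Step 1: AAAA
  Step 2: AAAA
Matches the given result.


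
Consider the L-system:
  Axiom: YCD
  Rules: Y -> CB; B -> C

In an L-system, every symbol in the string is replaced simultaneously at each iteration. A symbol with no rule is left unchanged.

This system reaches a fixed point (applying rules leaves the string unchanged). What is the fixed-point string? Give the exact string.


Answer: CCCD

Derivation:
Step 0: YCD
Step 1: CBCD
Step 2: CCCD
Step 3: CCCD  (unchanged — fixed point at step 2)


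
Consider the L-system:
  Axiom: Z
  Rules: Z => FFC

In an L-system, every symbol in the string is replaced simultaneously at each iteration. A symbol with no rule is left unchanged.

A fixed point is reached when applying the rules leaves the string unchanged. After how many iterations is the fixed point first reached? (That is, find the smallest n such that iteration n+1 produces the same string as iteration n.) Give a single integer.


Answer: 1

Derivation:
Step 0: Z
Step 1: FFC
Step 2: FFC  (unchanged — fixed point at step 1)


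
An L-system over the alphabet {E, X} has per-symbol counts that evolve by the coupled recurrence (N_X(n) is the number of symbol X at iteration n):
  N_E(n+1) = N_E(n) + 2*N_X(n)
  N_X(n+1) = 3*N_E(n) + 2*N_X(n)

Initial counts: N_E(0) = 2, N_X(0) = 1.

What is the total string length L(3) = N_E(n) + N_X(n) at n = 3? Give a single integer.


Answer: 192

Derivation:
Step 0: N_E=2, N_X=1, L=3
Step 1: N_E=4, N_X=8, L=12
Step 2: N_E=20, N_X=28, L=48
Step 3: N_E=76, N_X=116, L=192


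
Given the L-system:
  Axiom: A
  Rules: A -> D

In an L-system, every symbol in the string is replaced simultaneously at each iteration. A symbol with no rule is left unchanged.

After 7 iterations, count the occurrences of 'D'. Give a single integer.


Answer: 1

Derivation:
Step 0: A  (0 'D')
Step 1: D  (1 'D')
Step 2: D  (1 'D')
Step 3: D  (1 'D')
Step 4: D  (1 'D')
Step 5: D  (1 'D')
Step 6: D  (1 'D')
Step 7: D  (1 'D')


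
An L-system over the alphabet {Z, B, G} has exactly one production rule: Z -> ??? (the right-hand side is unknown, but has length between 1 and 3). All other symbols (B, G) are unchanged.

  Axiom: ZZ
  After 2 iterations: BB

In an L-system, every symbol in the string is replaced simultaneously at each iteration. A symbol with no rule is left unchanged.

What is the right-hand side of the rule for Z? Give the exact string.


Trying Z -> B:
  Step 0: ZZ
  Step 1: BB
  Step 2: BB
Matches the given result.

Answer: B


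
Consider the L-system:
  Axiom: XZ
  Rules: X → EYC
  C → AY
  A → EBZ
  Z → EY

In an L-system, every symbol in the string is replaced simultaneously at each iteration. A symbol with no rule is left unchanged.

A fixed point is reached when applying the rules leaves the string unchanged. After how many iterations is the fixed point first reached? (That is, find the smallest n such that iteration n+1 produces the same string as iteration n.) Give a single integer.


Step 0: XZ
Step 1: EYCEY
Step 2: EYAYEY
Step 3: EYEBZYEY
Step 4: EYEBEYYEY
Step 5: EYEBEYYEY  (unchanged — fixed point at step 4)

Answer: 4


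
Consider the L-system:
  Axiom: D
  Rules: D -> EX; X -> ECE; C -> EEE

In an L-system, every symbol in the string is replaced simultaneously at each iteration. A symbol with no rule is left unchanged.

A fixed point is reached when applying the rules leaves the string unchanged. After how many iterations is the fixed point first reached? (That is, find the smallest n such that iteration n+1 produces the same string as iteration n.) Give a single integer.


Answer: 3

Derivation:
Step 0: D
Step 1: EX
Step 2: EECE
Step 3: EEEEEE
Step 4: EEEEEE  (unchanged — fixed point at step 3)


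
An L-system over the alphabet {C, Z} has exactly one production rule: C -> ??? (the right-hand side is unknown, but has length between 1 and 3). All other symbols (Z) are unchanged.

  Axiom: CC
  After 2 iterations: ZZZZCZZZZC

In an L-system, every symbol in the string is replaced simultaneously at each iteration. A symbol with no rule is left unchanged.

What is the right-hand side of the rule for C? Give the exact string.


Answer: ZZC

Derivation:
Trying C -> ZZC:
  Step 0: CC
  Step 1: ZZCZZC
  Step 2: ZZZZCZZZZC
Matches the given result.
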